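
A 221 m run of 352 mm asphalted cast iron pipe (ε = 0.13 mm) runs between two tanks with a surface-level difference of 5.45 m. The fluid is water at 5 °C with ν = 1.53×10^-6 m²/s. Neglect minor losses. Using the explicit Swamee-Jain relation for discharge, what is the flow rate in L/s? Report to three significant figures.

Q ≈ 313 L/s

Swamee-Jain (Type II): Q = -0.965·√(gD⁵h_f/L)·ln[ε/(3.7D) + √(3.17ν²L/(gD³h_f))]
√(gD⁵h_f/L) = √(9.81·0.352⁵·5.45/221) = 0.03616
ε/(3.7D) = 9.98×10^-5; √(3.17ν²L/(gD³h_f)) = 2.65×10^-5
Q = -0.965·0.03616·ln(1.263×10^-4) = 0.3132 m³/s
Check: V = 3.22 m/s, Re = 7.40×10^5, f = 0.01655, h_f = 5.49 m ≈ 5.45 m ✓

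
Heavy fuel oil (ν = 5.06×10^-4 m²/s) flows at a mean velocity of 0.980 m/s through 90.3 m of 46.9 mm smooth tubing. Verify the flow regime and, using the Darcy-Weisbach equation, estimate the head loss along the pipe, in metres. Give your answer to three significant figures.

h_f ≈ 66.4 m

Re = VD/ν = 0.980·0.04690/5.06×10^-4 = 90.8 → laminar (Re < 2300)
f = 64/Re = 0.7046
h_f = f(L/D)V²/(2g) = 0.7046·(90.3/0.04690)·0.980²/(2·9.81) = 66.40 m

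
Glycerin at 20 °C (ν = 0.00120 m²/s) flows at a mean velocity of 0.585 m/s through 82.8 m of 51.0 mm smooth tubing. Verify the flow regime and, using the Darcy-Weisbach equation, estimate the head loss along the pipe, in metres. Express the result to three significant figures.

Re = VD/ν = 0.585·0.05100/0.00120 = 24.9 → laminar (Re < 2300)
f = 64/Re = 2.574
h_f = f(L/D)V²/(2g) = 2.574·(82.8/0.05100)·0.585²/(2·9.81) = 72.90 m

h_f ≈ 72.9 m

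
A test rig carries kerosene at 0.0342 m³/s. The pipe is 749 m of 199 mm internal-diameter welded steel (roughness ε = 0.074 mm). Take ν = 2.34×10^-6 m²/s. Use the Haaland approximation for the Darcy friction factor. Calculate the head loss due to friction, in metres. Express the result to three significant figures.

V = 4Q/(πD²) = 4·0.0342/(π·0.199²) = 1.100 m/s
Re = VD/ν = 1.100·0.199/2.34×10^-6 = 9.35×10^4 → turbulent
ε/D = 0.074/199 = 3.72×10^-4
Haaland: f = 0.01971
h_f = f(L/D)V²/(2g) = 0.01971·(749/0.199)·1.100²/(2·9.81) = 4.571 m

h_f ≈ 4.57 m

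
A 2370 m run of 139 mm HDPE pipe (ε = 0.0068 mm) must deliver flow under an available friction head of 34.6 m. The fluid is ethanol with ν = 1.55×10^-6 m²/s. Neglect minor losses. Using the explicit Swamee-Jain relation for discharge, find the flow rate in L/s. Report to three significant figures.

Q ≈ 23.1 L/s

Swamee-Jain (Type II): Q = -0.965·√(gD⁵h_f/L)·ln[ε/(3.7D) + √(3.17ν²L/(gD³h_f))]
√(gD⁵h_f/L) = √(9.81·0.139⁵·34.6/2370) = 0.002726
ε/(3.7D) = 1.32×10^-5; √(3.17ν²L/(gD³h_f)) = 1.41×10^-4
Q = -0.965·0.002726·ln(1.539×10^-4) = 0.02309 m³/s
Check: V = 1.52 m/s, Re = 1.36×10^5, f = 0.01711, h_f = 34.4 m ≈ 34.6 m ✓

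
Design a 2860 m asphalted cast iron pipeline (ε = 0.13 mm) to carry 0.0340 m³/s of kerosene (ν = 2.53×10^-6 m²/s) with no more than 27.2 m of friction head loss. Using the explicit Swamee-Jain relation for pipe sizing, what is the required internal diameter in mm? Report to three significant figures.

D ≈ 187 mm

Swamee-Jain (Type III): D = 0.66·[ε^1.25·(LQ²/(gh_f))^4.75 + ν·Q^9.4·(L/(gh_f))^5.2]^0.04
LQ²/(gh_f) = 0.01239; L/(gh_f) = 10.72
Term 1 = ε^1.25·(…)^4.75 = 1.22×10^-14; Term 2 = ν·Q^9.4·(…)^5.2 = 9.03×10^-15
D = 0.66·(1.22×10^-14 + 9.03×10^-15)^0.04 = 0.1873 m = 187 mm
Check: V = 1.23 m/s, Re = 9.13×10^4, f = 0.02144, h_f = 25.4 m ≈ 27.2 m ✓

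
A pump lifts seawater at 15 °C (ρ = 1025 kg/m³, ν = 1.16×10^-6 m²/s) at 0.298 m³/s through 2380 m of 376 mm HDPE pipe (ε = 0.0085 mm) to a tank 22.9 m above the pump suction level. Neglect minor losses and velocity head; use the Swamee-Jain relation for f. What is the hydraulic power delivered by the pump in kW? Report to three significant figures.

P_hyd ≈ 155 kW

V = 4Q/(πD²) = 2.684 m/s; Re = 8.70×10^5; ε/D = 2.26×10^-5; f = 0.01238
h_f = f(L/D)V²/2g = 28.76 m
Total head H = z + h_f = 22.9 + 28.76 = 51.66 m
P_hyd = ρgQH = 1025·9.81·0.298·51.66 = 154.8 kW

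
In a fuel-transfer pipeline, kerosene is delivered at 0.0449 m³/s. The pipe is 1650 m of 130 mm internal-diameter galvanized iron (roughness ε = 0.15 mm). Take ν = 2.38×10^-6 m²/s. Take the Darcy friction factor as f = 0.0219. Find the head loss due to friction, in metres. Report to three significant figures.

V = 4Q/(πD²) = 4·0.0449/(π·0.130²) = 3.383 m/s
h_f = f(L/D)V²/(2g) = 0.02190·(1650/0.130)·3.383²/(2·9.81) = 162.1 m

h_f ≈ 162 m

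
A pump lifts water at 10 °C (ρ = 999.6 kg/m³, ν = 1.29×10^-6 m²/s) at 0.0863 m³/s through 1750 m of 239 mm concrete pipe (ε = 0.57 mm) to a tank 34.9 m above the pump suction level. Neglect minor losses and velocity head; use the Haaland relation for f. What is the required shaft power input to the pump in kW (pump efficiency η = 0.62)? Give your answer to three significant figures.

P_shaft ≈ 94.8 kW

V = 4Q/(πD²) = 1.924 m/s; Re = 3.56×10^5; ε/D = 0.00238; f = 0.02500
h_f = f(L/D)V²/2g = 34.53 m
Total head H = z + h_f = 34.9 + 34.53 = 69.43 m
P_hyd = ρgQH = 999.6·9.81·0.0863·69.43 = 58.76 kW
P_shaft = P_hyd/η = 58.76/0.62 = 94.77 kW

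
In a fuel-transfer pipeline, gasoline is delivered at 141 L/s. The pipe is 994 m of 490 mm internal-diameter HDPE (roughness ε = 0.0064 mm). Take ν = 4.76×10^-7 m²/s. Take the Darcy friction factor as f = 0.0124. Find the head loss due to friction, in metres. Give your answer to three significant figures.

h_f ≈ 0.717 m

V = 4Q/(πD²) = 4·0.141/(π·0.490²) = 0.7477 m/s
h_f = f(L/D)V²/(2g) = 0.01240·(994/0.490)·0.7477²/(2·9.81) = 0.7168 m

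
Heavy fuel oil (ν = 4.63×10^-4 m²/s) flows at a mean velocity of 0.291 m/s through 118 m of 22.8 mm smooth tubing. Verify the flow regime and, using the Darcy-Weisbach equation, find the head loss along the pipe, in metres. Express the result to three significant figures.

h_f ≈ 99.8 m

Re = VD/ν = 0.291·0.02280/4.63×10^-4 = 14.3 → laminar (Re < 2300)
f = 64/Re = 4.466
h_f = f(L/D)V²/(2g) = 4.466·(118/0.02280)·0.291²/(2·9.81) = 99.76 m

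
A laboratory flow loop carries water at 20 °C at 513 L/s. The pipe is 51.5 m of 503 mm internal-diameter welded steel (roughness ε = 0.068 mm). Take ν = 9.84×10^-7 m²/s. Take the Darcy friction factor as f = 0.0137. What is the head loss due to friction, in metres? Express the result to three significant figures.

V = 4Q/(πD²) = 4·0.513/(π·0.503²) = 2.582 m/s
h_f = f(L/D)V²/(2g) = 0.01370·(51.5/0.503)·2.582²/(2·9.81) = 0.4765 m

h_f ≈ 0.476 m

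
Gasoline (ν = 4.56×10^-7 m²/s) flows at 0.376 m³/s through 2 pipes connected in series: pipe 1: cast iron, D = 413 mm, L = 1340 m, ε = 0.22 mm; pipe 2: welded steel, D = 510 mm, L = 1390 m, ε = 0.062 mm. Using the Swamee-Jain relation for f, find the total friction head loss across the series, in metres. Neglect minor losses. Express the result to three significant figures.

Pipe 1: V = 2.807 m/s, Re = 2.54×10^6, ε/D = 5.33×10^-4, f = 0.01720, h_1 = f(L/D)V²/2g = 22.40 m
Pipe 2: V = 1.841 m/s, Re = 2.06×10^6, ε/D = 1.22×10^-4, f = 0.01322, h_2 = f(L/D)V²/2g = 6.221 m
Series → Q common, losses add: H = Σh = 28.62 m

H ≈ 28.6 m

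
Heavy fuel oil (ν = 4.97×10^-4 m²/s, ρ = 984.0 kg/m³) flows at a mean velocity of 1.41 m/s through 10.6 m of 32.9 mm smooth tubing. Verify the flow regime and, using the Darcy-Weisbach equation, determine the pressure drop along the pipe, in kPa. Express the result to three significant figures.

Re = VD/ν = 1.41·0.03290/4.97×10^-4 = 93.3 → laminar (Re < 2300)
f = 64/Re = 0.6857
h_f = f(L/D)V²/(2g) = 0.6857·(10.6/0.03290)·1.41²/(2·9.81) = 22.39 m
Δp = ρg·h_f = 984.0·9.81·22.39 = 216.1 kPa

Δp ≈ 216 kPa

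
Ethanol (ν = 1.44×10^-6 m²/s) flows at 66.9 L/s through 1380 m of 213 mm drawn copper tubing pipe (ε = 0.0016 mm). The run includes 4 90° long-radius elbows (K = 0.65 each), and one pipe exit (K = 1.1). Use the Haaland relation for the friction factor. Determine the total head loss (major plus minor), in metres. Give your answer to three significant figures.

H_L ≈ 17.7 m

V = 4Q/(πD²) = 1.877 m/s; V²/2g = 0.1797 m
Re = 2.78×10^5, ε/D = 7.51×10^-6 → f = 0.01461 (Haaland)
Major: h_f = f(L/D)·V²/2g = 0.01461·6479·0.1797 = 17.00 m
Minor: ΣK = 3.70; h_m = ΣK·V²/2g = 0.6647 m
Total H_L = 17.00 + 0.6647 = 17.67 m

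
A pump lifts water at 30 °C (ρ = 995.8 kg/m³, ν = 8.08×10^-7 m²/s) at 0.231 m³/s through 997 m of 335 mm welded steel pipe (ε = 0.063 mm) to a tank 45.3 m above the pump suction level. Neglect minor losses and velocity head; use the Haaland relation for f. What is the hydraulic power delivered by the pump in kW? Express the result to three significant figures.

V = 4Q/(πD²) = 2.621 m/s; Re = 1.09×10^6; ε/D = 1.88×10^-4; f = 0.01440
h_f = f(L/D)V²/2g = 15.01 m
Total head H = z + h_f = 45.3 + 15.01 = 60.31 m
P_hyd = ρgQH = 995.8·9.81·0.231·60.31 = 136.1 kW

P_hyd ≈ 136 kW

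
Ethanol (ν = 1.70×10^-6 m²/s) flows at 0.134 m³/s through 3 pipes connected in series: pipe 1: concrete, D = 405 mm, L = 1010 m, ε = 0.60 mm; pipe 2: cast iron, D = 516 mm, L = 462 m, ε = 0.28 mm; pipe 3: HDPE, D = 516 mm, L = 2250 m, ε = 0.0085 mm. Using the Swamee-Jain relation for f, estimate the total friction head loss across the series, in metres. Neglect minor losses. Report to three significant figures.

Pipe 1: V = 1.040 m/s, Re = 2.48×10^5, ε/D = 0.00148, f = 0.02271, h_1 = f(L/D)V²/2g = 3.123 m
Pipe 2: V = 0.6408 m/s, Re = 1.94×10^5, ε/D = 5.43×10^-4, f = 0.01920, h_2 = f(L/D)V²/2g = 0.3598 m
Pipe 3: V = 0.6408 m/s, Re = 1.94×10^5, ε/D = 1.65×10^-5, f = 0.01577, h_3 = f(L/D)V²/2g = 1.439 m
Series → Q common, losses add: H = Σh = 4.921 m

H ≈ 4.92 m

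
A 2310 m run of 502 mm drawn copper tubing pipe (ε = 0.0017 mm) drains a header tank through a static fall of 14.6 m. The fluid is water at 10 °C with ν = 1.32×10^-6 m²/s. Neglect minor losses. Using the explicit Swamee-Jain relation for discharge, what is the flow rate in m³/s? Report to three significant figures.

Swamee-Jain (Type II): Q = -0.965·√(gD⁵h_f/L)·ln[ε/(3.7D) + √(3.17ν²L/(gD³h_f))]
√(gD⁵h_f/L) = √(9.81·0.502⁵·14.6/2310) = 0.04446
ε/(3.7D) = 9.15×10^-7; √(3.17ν²L/(gD³h_f)) = 2.65×10^-5
Q = -0.965·0.04446·ln(2.745×10^-5) = 0.4506 m³/s
Check: V = 2.28 m/s, Re = 8.66×10^5, f = 0.01197, h_f = 14.6 m ≈ 14.6 m ✓

Q ≈ 0.451 m³/s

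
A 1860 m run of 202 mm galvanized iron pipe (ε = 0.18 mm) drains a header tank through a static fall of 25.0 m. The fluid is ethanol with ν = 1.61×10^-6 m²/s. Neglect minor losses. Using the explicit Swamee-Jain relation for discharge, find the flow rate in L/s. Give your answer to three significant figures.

Swamee-Jain (Type II): Q = -0.965·√(gD⁵h_f/L)·ln[ε/(3.7D) + √(3.17ν²L/(gD³h_f))]
√(gD⁵h_f/L) = √(9.81·0.202⁵·25.0/1860) = 0.006659
ε/(3.7D) = 2.41×10^-4; √(3.17ν²L/(gD³h_f)) = 8.70×10^-5
Q = -0.965·0.006659·ln(3.278×10^-4) = 0.05156 m³/s
Check: V = 1.61 m/s, Re = 2.02×10^5, f = 0.02074, h_f = 25.2 m ≈ 25.0 m ✓

Q ≈ 51.6 L/s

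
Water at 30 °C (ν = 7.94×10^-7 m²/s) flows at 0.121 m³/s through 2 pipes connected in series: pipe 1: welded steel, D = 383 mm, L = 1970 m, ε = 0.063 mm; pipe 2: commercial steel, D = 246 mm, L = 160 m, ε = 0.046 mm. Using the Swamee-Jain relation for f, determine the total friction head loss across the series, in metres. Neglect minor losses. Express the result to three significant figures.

Pipe 1: V = 1.050 m/s, Re = 5.07×10^5, ε/D = 1.64×10^-4, f = 0.01515, h_1 = f(L/D)V²/2g = 4.380 m
Pipe 2: V = 2.546 m/s, Re = 7.89×10^5, ε/D = 1.87×10^-4, f = 0.01485, h_2 = f(L/D)V²/2g = 3.190 m
Series → Q common, losses add: H = Σh = 7.571 m

H ≈ 7.57 m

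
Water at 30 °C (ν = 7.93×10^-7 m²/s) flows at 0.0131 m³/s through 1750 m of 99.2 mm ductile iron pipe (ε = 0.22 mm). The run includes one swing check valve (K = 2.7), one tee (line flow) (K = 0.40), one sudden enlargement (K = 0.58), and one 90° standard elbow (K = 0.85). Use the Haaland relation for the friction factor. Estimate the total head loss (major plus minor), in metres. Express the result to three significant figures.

H_L ≈ 64.8 m

V = 4Q/(πD²) = 1.695 m/s; V²/2g = 0.1464 m
Re = 2.12×10^5, ε/D = 0.00222 → f = 0.02482 (Haaland)
Major: h_f = f(L/D)·V²/2g = 0.02482·17641·0.1464 = 64.11 m
Minor: ΣK = 4.53; h_m = ΣK·V²/2g = 0.6633 m
Total H_L = 64.11 + 0.6633 = 64.77 m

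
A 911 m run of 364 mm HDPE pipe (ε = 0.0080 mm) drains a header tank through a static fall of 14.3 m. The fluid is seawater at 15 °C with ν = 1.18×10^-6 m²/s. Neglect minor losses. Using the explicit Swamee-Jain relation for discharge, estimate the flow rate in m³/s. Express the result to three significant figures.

Swamee-Jain (Type II): Q = -0.965·√(gD⁵h_f/L)·ln[ε/(3.7D) + √(3.17ν²L/(gD³h_f))]
√(gD⁵h_f/L) = √(9.81·0.364⁵·14.3/911) = 0.03137
ε/(3.7D) = 5.94×10^-6; √(3.17ν²L/(gD³h_f)) = 2.44×10^-5
Q = -0.965·0.03137·ln(3.032×10^-5) = 0.3149 m³/s
Check: V = 3.03 m/s, Re = 9.34×10^5, f = 0.01224, h_f = 14.3 m ≈ 14.3 m ✓

Q ≈ 0.315 m³/s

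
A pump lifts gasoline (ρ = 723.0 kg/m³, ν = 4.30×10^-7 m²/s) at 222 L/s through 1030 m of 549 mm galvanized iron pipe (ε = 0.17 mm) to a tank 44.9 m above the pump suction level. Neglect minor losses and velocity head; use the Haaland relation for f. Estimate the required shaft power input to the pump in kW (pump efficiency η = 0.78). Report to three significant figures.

P_shaft ≈ 93.3 kW

V = 4Q/(πD²) = 0.9378 m/s; Re = 1.20×10^6; ε/D = 3.10×10^-4; f = 0.01559
h_f = f(L/D)V²/2g = 1.311 m
Total head H = z + h_f = 44.9 + 1.311 = 46.21 m
P_hyd = ρgQH = 723.0·9.81·0.222·46.21 = 72.76 kW
P_shaft = P_hyd/η = 72.76/0.78 = 93.29 kW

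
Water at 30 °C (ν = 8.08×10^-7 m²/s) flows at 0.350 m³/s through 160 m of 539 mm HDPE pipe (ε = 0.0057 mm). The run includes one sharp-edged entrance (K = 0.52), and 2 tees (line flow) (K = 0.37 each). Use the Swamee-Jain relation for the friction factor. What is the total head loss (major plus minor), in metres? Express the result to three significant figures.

H_L ≈ 0.572 m

V = 4Q/(πD²) = 1.534 m/s; V²/2g = 0.1199 m
Re = 1.02×10^6, ε/D = 1.06×10^-5 → f = 0.01183 (Swamee-Jain)
Major: h_f = f(L/D)·V²/2g = 0.01183·296.8·0.1199 = 0.4210 m
Minor: ΣK = 1.26; h_m = ΣK·V²/2g = 0.1511 m
Total H_L = 0.4210 + 0.1511 = 0.5721 m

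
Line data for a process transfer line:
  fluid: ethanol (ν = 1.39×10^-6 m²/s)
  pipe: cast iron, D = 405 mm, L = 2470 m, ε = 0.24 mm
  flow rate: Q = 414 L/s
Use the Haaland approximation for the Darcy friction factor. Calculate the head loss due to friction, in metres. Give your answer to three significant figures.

V = 4Q/(πD²) = 4·0.414/(π·0.405²) = 3.214 m/s
Re = VD/ν = 3.214·0.405/1.39×10^-6 = 9.36×10^5 → turbulent
ε/D = 0.24/405 = 5.93×10^-4
Haaland: f = 0.01780
h_f = f(L/D)V²/(2g) = 0.01780·(2470/0.405)·3.214²/(2·9.81) = 57.16 m

h_f ≈ 57.2 m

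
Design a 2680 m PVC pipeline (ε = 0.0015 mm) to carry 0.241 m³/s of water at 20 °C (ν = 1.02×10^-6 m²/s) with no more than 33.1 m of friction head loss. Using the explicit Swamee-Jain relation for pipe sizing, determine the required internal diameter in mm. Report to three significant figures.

D ≈ 346 mm

Swamee-Jain (Type III): D = 0.66·[ε^1.25·(LQ²/(gh_f))^4.75 + ν·Q^9.4·(L/(gh_f))^5.2]^0.04
LQ²/(gh_f) = 0.4794; L/(gh_f) = 8.253
Term 1 = ε^1.25·(…)^4.75 = 1.60×10^-9; Term 2 = ν·Q^9.4·(…)^5.2 = 9.25×10^-8
D = 0.66·(1.60×10^-9 + 9.25×10^-8)^0.04 = 0.3455 m = 346 mm
Check: V = 2.57 m/s, Re = 8.71×10^5, f = 0.01198, h_f = 31.3 m ≈ 33.1 m ✓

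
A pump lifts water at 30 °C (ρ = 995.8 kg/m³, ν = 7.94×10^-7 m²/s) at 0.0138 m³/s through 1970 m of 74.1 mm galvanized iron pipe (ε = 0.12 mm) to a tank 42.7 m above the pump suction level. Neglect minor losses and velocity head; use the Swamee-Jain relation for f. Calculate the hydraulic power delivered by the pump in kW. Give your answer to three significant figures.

P_hyd ≈ 48.8 kW

V = 4Q/(πD²) = 3.200 m/s; Re = 2.99×10^5; ε/D = 0.00162; f = 0.02301
h_f = f(L/D)V²/2g = 319.3 m
Total head H = z + h_f = 42.7 + 319.3 = 362.0 m
P_hyd = ρgQH = 995.8·9.81·0.0138·362.0 = 48.80 kW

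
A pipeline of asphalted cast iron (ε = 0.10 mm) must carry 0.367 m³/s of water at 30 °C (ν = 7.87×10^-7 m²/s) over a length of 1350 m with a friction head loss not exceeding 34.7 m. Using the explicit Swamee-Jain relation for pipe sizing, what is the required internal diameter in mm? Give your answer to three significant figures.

Swamee-Jain (Type III): D = 0.66·[ε^1.25·(LQ²/(gh_f))^4.75 + ν·Q^9.4·(L/(gh_f))^5.2]^0.04
LQ²/(gh_f) = 0.5342; L/(gh_f) = 3.966
Term 1 = ε^1.25·(…)^4.75 = 5.09×10^-7; Term 2 = ν·Q^9.4·(…)^5.2 = 8.23×10^-8
D = 0.66·(5.09×10^-7 + 8.23×10^-8)^0.04 = 0.3719 m = 372 mm
Check: V = 3.38 m/s, Re = 1.60×10^6, f = 0.01519, h_f = 32.1 m ≈ 34.7 m ✓

D ≈ 372 mm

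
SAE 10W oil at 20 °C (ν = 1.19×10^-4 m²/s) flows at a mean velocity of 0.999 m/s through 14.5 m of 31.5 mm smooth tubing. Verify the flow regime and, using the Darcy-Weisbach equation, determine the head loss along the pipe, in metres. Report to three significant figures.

h_f ≈ 5.67 m

Re = VD/ν = 0.999·0.03150/1.19×10^-4 = 264 → laminar (Re < 2300)
f = 64/Re = 0.2420
h_f = f(L/D)V²/(2g) = 0.2420·(14.5/0.03150)·0.999²/(2·9.81) = 5.667 m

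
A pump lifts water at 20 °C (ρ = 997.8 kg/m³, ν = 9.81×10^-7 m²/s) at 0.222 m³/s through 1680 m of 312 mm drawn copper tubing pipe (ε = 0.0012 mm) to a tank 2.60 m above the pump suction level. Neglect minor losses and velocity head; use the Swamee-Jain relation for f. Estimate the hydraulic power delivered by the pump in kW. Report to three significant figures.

V = 4Q/(πD²) = 2.904 m/s; Re = 9.24×10^5; ε/D = 3.85×10^-6; f = 0.01186
h_f = f(L/D)V²/2g = 27.44 m
Total head H = z + h_f = 2.60 + 27.44 = 30.04 m
P_hyd = ρgQH = 997.8·9.81·0.222·30.04 = 65.27 kW

P_hyd ≈ 65.3 kW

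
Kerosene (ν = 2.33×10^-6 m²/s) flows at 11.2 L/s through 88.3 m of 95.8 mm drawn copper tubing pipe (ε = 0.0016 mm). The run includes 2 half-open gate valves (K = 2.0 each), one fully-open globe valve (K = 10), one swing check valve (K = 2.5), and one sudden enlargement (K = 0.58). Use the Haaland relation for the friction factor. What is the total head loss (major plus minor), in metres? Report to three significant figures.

H_L ≈ 4.33 m

V = 4Q/(πD²) = 1.554 m/s; V²/2g = 0.1231 m
Re = 6.39×10^4, ε/D = 1.67×10^-5 → f = 0.01966 (Haaland)
Major: h_f = f(L/D)·V²/2g = 0.01966·921.7·0.1231 = 2.230 m
Minor: ΣK = 17.1; h_m = ΣK·V²/2g = 2.102 m
Total H_L = 2.230 + 2.102 = 4.332 m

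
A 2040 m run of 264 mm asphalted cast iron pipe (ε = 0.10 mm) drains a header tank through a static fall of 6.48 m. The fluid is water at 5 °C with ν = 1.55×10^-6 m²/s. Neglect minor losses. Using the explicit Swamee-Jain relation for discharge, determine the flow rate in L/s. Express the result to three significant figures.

Q ≈ 51.4 L/s

Swamee-Jain (Type II): Q = -0.965·√(gD⁵h_f/L)·ln[ε/(3.7D) + √(3.17ν²L/(gD³h_f))]
√(gD⁵h_f/L) = √(9.81·0.264⁵·6.48/2040) = 0.006321
ε/(3.7D) = 1.02×10^-4; √(3.17ν²L/(gD³h_f)) = 1.15×10^-4
Q = -0.965·0.006321·ln(2.176×10^-4) = 0.05144 m³/s
Check: V = 0.940 m/s, Re = 1.60×10^5, f = 0.01871, h_f = 6.51 m ≈ 6.48 m ✓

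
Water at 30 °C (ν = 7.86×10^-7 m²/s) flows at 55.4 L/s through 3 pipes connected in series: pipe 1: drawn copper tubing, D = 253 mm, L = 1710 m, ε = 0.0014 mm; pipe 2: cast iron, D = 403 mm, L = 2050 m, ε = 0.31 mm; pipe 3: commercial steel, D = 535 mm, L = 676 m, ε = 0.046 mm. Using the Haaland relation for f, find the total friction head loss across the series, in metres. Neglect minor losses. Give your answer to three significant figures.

H ≈ 6.87 m

Pipe 1: V = 1.102 m/s, Re = 3.55×10^5, ε/D = 5.53×10^-6, f = 0.01395, h_1 = f(L/D)V²/2g = 5.837 m
Pipe 2: V = 0.4343 m/s, Re = 2.23×10^5, ε/D = 7.69×10^-4, f = 0.01980, h_2 = f(L/D)V²/2g = 0.9686 m
Pipe 3: V = 0.2464 m/s, Re = 1.68×10^5, ε/D = 8.60×10^-5, f = 0.01657, h_3 = f(L/D)V²/2g = 0.06481 m
Series → Q common, losses add: H = Σh = 6.870 m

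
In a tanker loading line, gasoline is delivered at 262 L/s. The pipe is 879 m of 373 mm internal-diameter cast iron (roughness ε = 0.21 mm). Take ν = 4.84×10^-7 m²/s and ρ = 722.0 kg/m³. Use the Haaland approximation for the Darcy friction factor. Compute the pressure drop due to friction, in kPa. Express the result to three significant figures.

Δp ≈ 85.1 kPa

V = 4Q/(πD²) = 4·0.262/(π·0.373²) = 2.398 m/s
Re = VD/ν = 2.398·0.373/4.84×10^-7 = 1.85×10^6 → turbulent
ε/D = 0.21/373 = 5.63×10^-4
Haaland: f = 0.01741
h_f = f(L/D)V²/(2g) = 0.01741·(879/0.373)·2.398²/(2·9.81) = 12.02 m
Δp = ρg·h_f = 722.0·9.81·12.02 = 85.15 kPa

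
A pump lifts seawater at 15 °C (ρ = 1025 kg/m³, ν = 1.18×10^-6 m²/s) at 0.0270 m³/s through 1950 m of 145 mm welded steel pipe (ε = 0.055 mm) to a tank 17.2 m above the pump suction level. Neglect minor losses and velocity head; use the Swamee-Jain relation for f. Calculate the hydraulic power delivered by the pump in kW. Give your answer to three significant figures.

V = 4Q/(πD²) = 1.635 m/s; Re = 2.01×10^5; ε/D = 3.79×10^-4; f = 0.01826
h_f = f(L/D)V²/2g = 33.46 m
Total head H = z + h_f = 17.2 + 33.46 = 50.66 m
P_hyd = ρgQH = 1025·9.81·0.0270·50.66 = 13.75 kW

P_hyd ≈ 13.8 kW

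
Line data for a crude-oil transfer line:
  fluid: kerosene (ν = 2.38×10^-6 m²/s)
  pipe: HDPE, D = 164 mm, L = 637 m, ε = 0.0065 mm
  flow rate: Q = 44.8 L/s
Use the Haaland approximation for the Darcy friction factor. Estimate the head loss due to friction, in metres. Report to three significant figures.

h_f ≈ 14.9 m

V = 4Q/(πD²) = 4·0.0448/(π·0.164²) = 2.121 m/s
Re = VD/ν = 2.121·0.164/2.38×10^-6 = 1.46×10^5 → turbulent
ε/D = 0.0065/164 = 3.96×10^-5
Haaland: f = 0.01670
h_f = f(L/D)V²/(2g) = 0.01670·(637/0.164)·2.121²/(2·9.81) = 14.87 m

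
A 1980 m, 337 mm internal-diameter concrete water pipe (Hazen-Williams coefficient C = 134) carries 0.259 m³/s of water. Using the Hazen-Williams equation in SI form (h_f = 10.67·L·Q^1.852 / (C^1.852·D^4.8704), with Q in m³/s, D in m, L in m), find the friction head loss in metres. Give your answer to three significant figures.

h_f = 10.67·1980·0.259^1.852 / (134^1.852·0.337^4.8704) = 39.76 m

h_f ≈ 39.8 m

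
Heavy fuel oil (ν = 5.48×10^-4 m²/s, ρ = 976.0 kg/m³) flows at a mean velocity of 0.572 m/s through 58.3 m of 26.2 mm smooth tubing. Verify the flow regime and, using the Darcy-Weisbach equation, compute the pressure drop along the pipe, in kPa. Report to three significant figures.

Δp ≈ 831 kPa

Re = VD/ν = 0.572·0.02620/5.48×10^-4 = 27.3 → laminar (Re < 2300)
f = 64/Re = 2.340
h_f = f(L/D)V²/(2g) = 2.340·(58.3/0.02620)·0.572²/(2·9.81) = 86.84 m
Δp = ρg·h_f = 976.0·9.81·86.84 = 831.5 kPa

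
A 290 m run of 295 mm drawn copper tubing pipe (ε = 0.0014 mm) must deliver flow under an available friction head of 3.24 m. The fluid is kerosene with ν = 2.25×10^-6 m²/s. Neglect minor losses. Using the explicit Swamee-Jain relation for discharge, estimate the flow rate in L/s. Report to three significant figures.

Swamee-Jain (Type II): Q = -0.965·√(gD⁵h_f/L)·ln[ε/(3.7D) + √(3.17ν²L/(gD³h_f))]
√(gD⁵h_f/L) = √(9.81·0.295⁵·3.24/290) = 0.01565
ε/(3.7D) = 1.28×10^-6; √(3.17ν²L/(gD³h_f)) = 7.55×10^-5
Q = -0.965·0.01565·ln(7.680×10^-5) = 0.1431 m³/s
Check: V = 2.09 m/s, Re = 2.74×10^5, f = 0.01467, h_f = 3.22 m ≈ 3.24 m ✓

Q ≈ 143 L/s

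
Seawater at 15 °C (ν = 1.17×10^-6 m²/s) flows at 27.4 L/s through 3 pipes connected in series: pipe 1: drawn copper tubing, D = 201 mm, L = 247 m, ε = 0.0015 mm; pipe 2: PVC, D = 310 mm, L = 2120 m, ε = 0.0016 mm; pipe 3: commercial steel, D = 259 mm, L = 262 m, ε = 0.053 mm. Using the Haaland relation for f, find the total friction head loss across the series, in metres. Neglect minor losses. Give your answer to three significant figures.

Pipe 1: V = 0.8635 m/s, Re = 1.48×10^5, ε/D = 7.46×10^-6, f = 0.01648, h_1 = f(L/D)V²/2g = 0.7695 m
Pipe 2: V = 0.3630 m/s, Re = 9.62×10^4, ε/D = 5.16×10^-6, f = 0.01799, h_2 = f(L/D)V²/2g = 0.8262 m
Pipe 3: V = 0.5201 m/s, Re = 1.15×10^5, ε/D = 2.05×10^-4, f = 0.01833, h_3 = f(L/D)V²/2g = 0.2556 m
Series → Q common, losses add: H = Σh = 1.851 m

H ≈ 1.85 m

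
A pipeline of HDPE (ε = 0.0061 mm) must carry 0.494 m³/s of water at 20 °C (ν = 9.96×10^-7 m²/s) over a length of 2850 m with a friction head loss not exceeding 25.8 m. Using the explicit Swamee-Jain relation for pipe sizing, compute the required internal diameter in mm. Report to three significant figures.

D ≈ 484 mm

Swamee-Jain (Type III): D = 0.66·[ε^1.25·(LQ²/(gh_f))^4.75 + ν·Q^9.4·(L/(gh_f))^5.2]^0.04
LQ²/(gh_f) = 2.748; L/(gh_f) = 11.26
Term 1 = ε^1.25·(…)^4.75 = 3.69×10^-5; Term 2 = ν·Q^9.4·(…)^5.2 = 3.87×10^-4
D = 0.66·(3.69×10^-5 + 3.87×10^-4)^0.04 = 0.4838 m = 484 mm
Check: V = 2.69 m/s, Re = 1.31×10^6, f = 0.01146, h_f = 24.9 m ≈ 25.8 m ✓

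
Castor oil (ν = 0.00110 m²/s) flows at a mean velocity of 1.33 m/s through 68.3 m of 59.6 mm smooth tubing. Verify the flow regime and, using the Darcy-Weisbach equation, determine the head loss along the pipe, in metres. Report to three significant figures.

h_f ≈ 91.8 m

Re = VD/ν = 1.33·0.05960/0.00110 = 72.1 → laminar (Re < 2300)
f = 64/Re = 0.8881
h_f = f(L/D)V²/(2g) = 0.8881·(68.3/0.05960)·1.33²/(2·9.81) = 91.76 m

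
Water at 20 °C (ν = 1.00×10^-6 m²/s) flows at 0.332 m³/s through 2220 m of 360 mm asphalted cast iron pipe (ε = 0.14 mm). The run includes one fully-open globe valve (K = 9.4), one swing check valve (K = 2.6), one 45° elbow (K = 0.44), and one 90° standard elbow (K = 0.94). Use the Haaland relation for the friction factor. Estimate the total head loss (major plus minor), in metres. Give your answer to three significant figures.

H_L ≈ 61.7 m

V = 4Q/(πD²) = 3.262 m/s; V²/2g = 0.5422 m
Re = 1.17×10^6, ε/D = 3.89×10^-4 → f = 0.01628 (Haaland)
Major: h_f = f(L/D)·V²/2g = 0.01628·6167·0.5422 = 54.44 m
Minor: ΣK = 13.4; h_m = ΣK·V²/2g = 7.255 m
Total H_L = 54.44 + 7.255 = 61.69 m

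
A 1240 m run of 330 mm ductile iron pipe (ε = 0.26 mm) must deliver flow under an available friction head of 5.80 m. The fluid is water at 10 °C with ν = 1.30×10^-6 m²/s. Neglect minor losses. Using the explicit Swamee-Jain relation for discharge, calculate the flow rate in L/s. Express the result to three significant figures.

Q ≈ 106 L/s

Swamee-Jain (Type II): Q = -0.965·√(gD⁵h_f/L)·ln[ε/(3.7D) + √(3.17ν²L/(gD³h_f))]
√(gD⁵h_f/L) = √(9.81·0.330⁵·5.80/1240) = 0.01340
ε/(3.7D) = 2.13×10^-4; √(3.17ν²L/(gD³h_f)) = 5.70×10^-5
Q = -0.965·0.01340·ln(2.699×10^-4) = 0.1063 m³/s
Check: V = 1.24 m/s, Re = 3.15×10^5, f = 0.01976, h_f = 5.84 m ≈ 5.80 m ✓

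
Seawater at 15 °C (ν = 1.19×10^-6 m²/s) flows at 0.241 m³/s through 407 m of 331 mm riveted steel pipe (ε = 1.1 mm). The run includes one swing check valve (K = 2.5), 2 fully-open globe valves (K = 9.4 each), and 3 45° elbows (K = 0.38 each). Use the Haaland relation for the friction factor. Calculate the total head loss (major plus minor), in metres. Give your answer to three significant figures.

H_L ≈ 22.3 m

V = 4Q/(πD²) = 2.801 m/s; V²/2g = 0.3998 m
Re = 7.79×10^5, ε/D = 0.00332 → f = 0.02713 (Haaland)
Major: h_f = f(L/D)·V²/2g = 0.02713·1230·0.3998 = 13.34 m
Minor: ΣK = 22.4; h_m = ΣK·V²/2g = 8.972 m
Total H_L = 13.34 + 8.972 = 22.31 m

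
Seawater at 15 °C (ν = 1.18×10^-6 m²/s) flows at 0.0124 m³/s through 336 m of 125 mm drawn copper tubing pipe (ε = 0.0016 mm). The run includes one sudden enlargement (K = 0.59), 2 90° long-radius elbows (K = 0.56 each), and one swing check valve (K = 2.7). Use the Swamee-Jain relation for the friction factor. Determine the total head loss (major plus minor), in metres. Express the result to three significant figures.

V = 4Q/(πD²) = 1.010 m/s; V²/2g = 0.05204 m
Re = 1.07×10^5, ε/D = 1.28×10^-5 → f = 0.01769 (Swamee-Jain)
Major: h_f = f(L/D)·V²/2g = 0.01769·2688·0.05204 = 2.475 m
Minor: ΣK = 4.41; h_m = ΣK·V²/2g = 0.2295 m
Total H_L = 2.475 + 0.2295 = 2.704 m

H_L ≈ 2.70 m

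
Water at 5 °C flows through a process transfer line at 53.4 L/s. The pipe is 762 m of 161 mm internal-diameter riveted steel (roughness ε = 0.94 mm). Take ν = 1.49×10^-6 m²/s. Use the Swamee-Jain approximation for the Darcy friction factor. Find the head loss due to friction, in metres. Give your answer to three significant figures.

V = 4Q/(πD²) = 4·0.0534/(π·0.161²) = 2.623 m/s
Re = VD/ν = 2.623·0.161/1.49×10^-6 = 2.83×10^5 → turbulent
ε/D = 0.94/161 = 0.00584
Swamee-Jain: f = 0.03228
h_f = f(L/D)V²/(2g) = 0.03228·(762/0.161)·2.623²/(2·9.81) = 53.58 m

h_f ≈ 53.6 m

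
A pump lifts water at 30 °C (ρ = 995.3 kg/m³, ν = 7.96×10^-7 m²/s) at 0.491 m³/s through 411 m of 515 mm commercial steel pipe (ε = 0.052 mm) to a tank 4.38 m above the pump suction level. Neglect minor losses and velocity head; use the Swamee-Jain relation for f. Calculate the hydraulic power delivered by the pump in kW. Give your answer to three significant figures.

V = 4Q/(πD²) = 2.357 m/s; Re = 1.53×10^6; ε/D = 1.01×10^-4; f = 0.01311
h_f = f(L/D)V²/2g = 2.962 m
Total head H = z + h_f = 4.38 + 2.962 = 7.342 m
P_hyd = ρgQH = 995.3·9.81·0.491·7.342 = 35.20 kW

P_hyd ≈ 35.2 kW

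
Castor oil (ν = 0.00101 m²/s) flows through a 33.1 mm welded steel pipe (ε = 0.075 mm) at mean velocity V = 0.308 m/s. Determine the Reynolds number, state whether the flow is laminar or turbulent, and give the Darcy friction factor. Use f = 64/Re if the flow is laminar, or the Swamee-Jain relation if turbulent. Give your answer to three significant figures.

Re ≈ 10.1; laminar; f = 64/Re ≈ 6.34

Re = VD/ν = 0.3080·0.0331/0.00101 = 10.1
Re < 2300 → laminar → f = 64/Re = 6.340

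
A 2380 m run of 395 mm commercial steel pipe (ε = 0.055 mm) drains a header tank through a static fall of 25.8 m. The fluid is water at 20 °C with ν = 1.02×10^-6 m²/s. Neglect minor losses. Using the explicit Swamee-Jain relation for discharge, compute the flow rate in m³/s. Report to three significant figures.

Q ≈ 0.300 m³/s

Swamee-Jain (Type II): Q = -0.965·√(gD⁵h_f/L)·ln[ε/(3.7D) + √(3.17ν²L/(gD³h_f))]
√(gD⁵h_f/L) = √(9.81·0.395⁵·25.8/2380) = 0.03198
ε/(3.7D) = 3.76×10^-5; √(3.17ν²L/(gD³h_f)) = 2.24×10^-5
Q = -0.965·0.03198·ln(6.007×10^-5) = 0.2999 m³/s
Check: V = 2.45 m/s, Re = 9.48×10^5, f = 0.01410, h_f = 25.9 m ≈ 25.8 m ✓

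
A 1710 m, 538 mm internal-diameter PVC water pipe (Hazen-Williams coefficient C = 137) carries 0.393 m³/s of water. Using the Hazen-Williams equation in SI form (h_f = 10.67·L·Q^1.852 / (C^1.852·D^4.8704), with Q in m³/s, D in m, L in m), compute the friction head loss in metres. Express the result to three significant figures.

h_f = 10.67·1710·0.393^1.852 / (137^1.852·0.538^4.8704) = 7.311 m

h_f ≈ 7.31 m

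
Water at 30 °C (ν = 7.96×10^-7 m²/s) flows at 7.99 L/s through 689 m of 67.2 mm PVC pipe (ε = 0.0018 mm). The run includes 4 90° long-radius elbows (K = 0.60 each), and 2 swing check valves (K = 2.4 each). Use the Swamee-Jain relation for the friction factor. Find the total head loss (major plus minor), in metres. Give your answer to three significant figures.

H_L ≈ 44.1 m

V = 4Q/(πD²) = 2.253 m/s; V²/2g = 0.2587 m
Re = 1.90×10^5, ε/D = 2.68×10^-5 → f = 0.01592 (Swamee-Jain)
Major: h_f = f(L/D)·V²/2g = 0.01592·10253·0.2587 = 42.23 m
Minor: ΣK = 7.20; h_m = ΣK·V²/2g = 1.862 m
Total H_L = 42.23 + 1.862 = 44.09 m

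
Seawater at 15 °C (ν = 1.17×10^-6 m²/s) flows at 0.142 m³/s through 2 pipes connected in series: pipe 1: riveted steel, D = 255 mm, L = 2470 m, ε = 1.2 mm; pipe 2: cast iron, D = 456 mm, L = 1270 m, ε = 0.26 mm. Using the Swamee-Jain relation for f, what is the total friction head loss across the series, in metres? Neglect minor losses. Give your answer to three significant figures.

Pipe 1: V = 2.780 m/s, Re = 6.06×10^5, ε/D = 0.00471, f = 0.03007, h_1 = f(L/D)V²/2g = 114.8 m
Pipe 2: V = 0.8695 m/s, Re = 3.39×10^5, ε/D = 5.70×10^-4, f = 0.01858, h_2 = f(L/D)V²/2g = 1.994 m
Series → Q common, losses add: H = Σh = 116.8 m

H ≈ 117 m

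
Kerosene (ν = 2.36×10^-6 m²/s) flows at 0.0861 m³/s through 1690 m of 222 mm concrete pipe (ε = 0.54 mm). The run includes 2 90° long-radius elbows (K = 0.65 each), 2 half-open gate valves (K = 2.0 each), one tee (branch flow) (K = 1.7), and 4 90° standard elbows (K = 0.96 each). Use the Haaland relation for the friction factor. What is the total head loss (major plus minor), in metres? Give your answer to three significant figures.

H_L ≈ 51.5 m

V = 4Q/(πD²) = 2.224 m/s; V²/2g = 0.2522 m
Re = 2.09×10^5, ε/D = 0.00243 → f = 0.02540 (Haaland)
Major: h_f = f(L/D)·V²/2g = 0.02540·7613·0.2522 = 48.76 m
Minor: ΣK = 10.8; h_m = ΣK·V²/2g = 2.734 m
Total H_L = 48.76 + 2.734 = 51.49 m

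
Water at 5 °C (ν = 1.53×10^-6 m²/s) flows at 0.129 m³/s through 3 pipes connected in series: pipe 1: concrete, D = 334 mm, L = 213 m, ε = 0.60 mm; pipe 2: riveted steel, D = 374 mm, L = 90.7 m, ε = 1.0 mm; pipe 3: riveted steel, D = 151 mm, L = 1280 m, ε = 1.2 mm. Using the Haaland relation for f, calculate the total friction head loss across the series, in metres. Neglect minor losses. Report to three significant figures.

Pipe 1: V = 1.472 m/s, Re = 3.21×10^5, ε/D = 0.00180, f = 0.02335, h_1 = f(L/D)V²/2g = 1.645 m
Pipe 2: V = 1.174 m/s, Re = 2.87×10^5, ε/D = 0.00267, f = 0.02585, h_2 = f(L/D)V²/2g = 0.4405 m
Pipe 3: V = 7.204 m/s, Re = 7.11×10^5, ε/D = 0.00795, f = 0.03528, h_3 = f(L/D)V²/2g = 791.0 m
Series → Q common, losses add: H = Σh = 793.1 m

H ≈ 793 m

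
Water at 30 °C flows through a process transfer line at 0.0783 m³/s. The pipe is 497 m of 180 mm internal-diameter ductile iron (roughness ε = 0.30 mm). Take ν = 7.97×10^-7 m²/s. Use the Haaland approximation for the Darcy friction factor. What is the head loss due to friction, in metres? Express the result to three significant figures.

h_f ≈ 30.2 m

V = 4Q/(πD²) = 4·0.0783/(π·0.180²) = 3.077 m/s
Re = VD/ν = 3.077·0.180/7.97×10^-7 = 6.95×10^5 → turbulent
ε/D = 0.30/180 = 0.00167
Haaland: f = 0.02263
h_f = f(L/D)V²/(2g) = 0.02263·(497/0.180)·3.077²/(2·9.81) = 30.16 m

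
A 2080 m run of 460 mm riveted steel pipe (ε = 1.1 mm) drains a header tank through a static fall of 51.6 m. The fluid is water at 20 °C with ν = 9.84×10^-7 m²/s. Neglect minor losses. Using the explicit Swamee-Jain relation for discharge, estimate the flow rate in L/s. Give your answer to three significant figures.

Q ≈ 501 L/s

Swamee-Jain (Type II): Q = -0.965·√(gD⁵h_f/L)·ln[ε/(3.7D) + √(3.17ν²L/(gD³h_f))]
√(gD⁵h_f/L) = √(9.81·0.460⁵·51.6/2080) = 0.07080
ε/(3.7D) = 6.46×10^-4; √(3.17ν²L/(gD³h_f)) = 1.14×10^-5
Q = -0.965·0.07080·ln(6.577×10^-4) = 0.5006 m³/s
Check: V = 3.01 m/s, Re = 1.41×10^6, f = 0.02475, h_f = 51.7 m ≈ 51.6 m ✓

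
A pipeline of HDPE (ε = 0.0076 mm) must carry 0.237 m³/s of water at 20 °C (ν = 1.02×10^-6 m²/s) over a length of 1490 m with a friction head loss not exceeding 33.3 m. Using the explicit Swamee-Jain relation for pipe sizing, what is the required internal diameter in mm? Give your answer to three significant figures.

D ≈ 305 mm

Swamee-Jain (Type III): D = 0.66·[ε^1.25·(LQ²/(gh_f))^4.75 + ν·Q^9.4·(L/(gh_f))^5.2]^0.04
LQ²/(gh_f) = 0.2562; L/(gh_f) = 4.561
Term 1 = ε^1.25·(…)^4.75 = 6.19×10^-10; Term 2 = ν·Q^9.4·(…)^5.2 = 3.62×10^-9
D = 0.66·(6.19×10^-10 + 3.62×10^-9)^0.04 = 0.3052 m = 305 mm
Check: V = 3.24 m/s, Re = 9.69×10^5, f = 0.01224, h_f = 31.9 m ≈ 33.3 m ✓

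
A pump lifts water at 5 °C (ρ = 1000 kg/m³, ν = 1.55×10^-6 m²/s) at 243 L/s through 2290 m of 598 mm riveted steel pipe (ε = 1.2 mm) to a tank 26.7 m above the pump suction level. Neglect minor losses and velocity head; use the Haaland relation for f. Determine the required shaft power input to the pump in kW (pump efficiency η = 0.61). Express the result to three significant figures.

V = 4Q/(πD²) = 0.8652 m/s; Re = 3.34×10^5; ε/D = 0.00201; f = 0.02397
h_f = f(L/D)V²/2g = 3.502 m
Total head H = z + h_f = 26.7 + 3.502 = 30.20 m
P_hyd = ρgQH = 1000·9.81·0.243·30.20 = 72.00 kW
P_shaft = P_hyd/η = 72.00/0.61 = 118.0 kW

P_shaft ≈ 118 kW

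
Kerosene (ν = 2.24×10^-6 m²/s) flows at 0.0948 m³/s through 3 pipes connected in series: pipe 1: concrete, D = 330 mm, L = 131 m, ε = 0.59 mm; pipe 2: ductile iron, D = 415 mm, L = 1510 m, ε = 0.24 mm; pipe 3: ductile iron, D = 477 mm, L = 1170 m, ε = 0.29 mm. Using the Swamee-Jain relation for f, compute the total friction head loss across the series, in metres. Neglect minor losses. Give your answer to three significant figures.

Pipe 1: V = 1.108 m/s, Re = 1.63×10^5, ε/D = 0.00179, f = 0.02408, h_1 = f(L/D)V²/2g = 0.5986 m
Pipe 2: V = 0.7008 m/s, Re = 1.30×10^5, ε/D = 5.78×10^-4, f = 0.02014, h_2 = f(L/D)V²/2g = 1.835 m
Pipe 3: V = 0.5305 m/s, Re = 1.13×10^5, ε/D = 6.08×10^-4, f = 0.02058, h_3 = f(L/D)V²/2g = 0.7240 m
Series → Q common, losses add: H = Σh = 3.157 m

H ≈ 3.16 m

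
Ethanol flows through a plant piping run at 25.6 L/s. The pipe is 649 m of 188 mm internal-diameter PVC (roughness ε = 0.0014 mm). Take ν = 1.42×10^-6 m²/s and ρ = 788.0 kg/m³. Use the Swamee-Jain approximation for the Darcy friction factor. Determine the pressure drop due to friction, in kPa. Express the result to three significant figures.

V = 4Q/(πD²) = 4·0.0256/(π·0.188²) = 0.9222 m/s
Re = VD/ν = 0.9222·0.188/1.42×10^-6 = 1.22×10^5 → turbulent
ε/D = 0.0014/188 = 7.45×10^-6
Swamee-Jain: f = 0.01719
h_f = f(L/D)V²/(2g) = 0.01719·(649/0.188)·0.9222²/(2·9.81) = 2.573 m
Δp = ρg·h_f = 788.0·9.81·2.573 = 19.89 kPa

Δp ≈ 19.9 kPa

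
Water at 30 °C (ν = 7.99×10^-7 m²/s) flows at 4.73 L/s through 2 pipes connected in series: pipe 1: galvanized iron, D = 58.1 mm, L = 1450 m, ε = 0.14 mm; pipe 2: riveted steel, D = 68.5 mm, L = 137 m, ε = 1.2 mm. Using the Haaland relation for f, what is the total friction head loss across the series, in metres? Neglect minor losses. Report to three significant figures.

Pipe 1: V = 1.784 m/s, Re = 1.30×10^5, ε/D = 0.00241, f = 0.02573, h_1 = f(L/D)V²/2g = 104.2 m
Pipe 2: V = 1.283 m/s, Re = 1.10×10^5, ε/D = 0.0175, f = 0.04672, h_2 = f(L/D)V²/2g = 7.846 m
Series → Q common, losses add: H = Σh = 112.0 m

H ≈ 112 m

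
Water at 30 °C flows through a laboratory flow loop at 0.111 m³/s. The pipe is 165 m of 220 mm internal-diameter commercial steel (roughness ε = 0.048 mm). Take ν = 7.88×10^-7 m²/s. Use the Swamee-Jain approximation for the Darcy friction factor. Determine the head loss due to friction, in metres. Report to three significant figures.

V = 4Q/(πD²) = 4·0.111/(π·0.220²) = 2.920 m/s
Re = VD/ν = 2.920·0.220/7.88×10^-7 = 8.15×10^5 → turbulent
ε/D = 0.048/220 = 2.18×10^-4
Swamee-Jain: f = 0.01514
h_f = f(L/D)V²/(2g) = 0.01514·(165/0.220)·2.920²/(2·9.81) = 4.935 m

h_f ≈ 4.94 m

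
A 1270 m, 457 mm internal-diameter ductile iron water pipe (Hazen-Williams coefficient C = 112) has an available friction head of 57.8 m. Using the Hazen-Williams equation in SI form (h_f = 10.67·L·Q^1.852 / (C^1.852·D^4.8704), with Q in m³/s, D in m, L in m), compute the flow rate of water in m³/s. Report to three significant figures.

Rearranging: Q = [h_f·C^1.852·D^4.8704 / (10.67·L)]^(1/1.852)
Q = [57.8·112^1.852·0.457^4.8704 / (10.67·1270)]^0.540 = 0.7501 m³/s

Q ≈ 0.750 m³/s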